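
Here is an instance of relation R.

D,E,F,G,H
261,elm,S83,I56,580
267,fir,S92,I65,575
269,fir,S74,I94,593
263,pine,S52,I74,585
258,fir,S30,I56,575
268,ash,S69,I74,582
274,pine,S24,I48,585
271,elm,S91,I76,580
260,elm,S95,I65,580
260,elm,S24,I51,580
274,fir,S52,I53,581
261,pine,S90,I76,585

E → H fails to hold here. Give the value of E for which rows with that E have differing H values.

E=elm: 4 rows → H = 580, 580, 580, 580 ✓
E=fir: 4 rows → H takes values {575, 593, 581} — violation
E=pine: 3 rows → H = 585, 585, 585 ✓
E=ash: 1 row → H = 582 ✓
The only E value with inconsistent H is E=fir.

fir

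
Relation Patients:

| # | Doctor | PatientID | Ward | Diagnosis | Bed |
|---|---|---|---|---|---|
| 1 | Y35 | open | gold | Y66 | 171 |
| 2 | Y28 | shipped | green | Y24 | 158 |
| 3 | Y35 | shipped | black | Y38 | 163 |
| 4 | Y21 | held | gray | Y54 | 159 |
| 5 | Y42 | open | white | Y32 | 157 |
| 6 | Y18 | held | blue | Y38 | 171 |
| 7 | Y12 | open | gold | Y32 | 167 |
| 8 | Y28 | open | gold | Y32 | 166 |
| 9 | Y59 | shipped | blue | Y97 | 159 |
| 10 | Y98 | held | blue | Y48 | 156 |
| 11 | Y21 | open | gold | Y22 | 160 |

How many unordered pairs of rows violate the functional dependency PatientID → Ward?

9

PatientID=open: violating pairs (1,5), (5,7), (5,8), (5,11) — 4 pairs.
PatientID=shipped: violating pairs (2,3), (2,9), (3,9) — 3 pairs.
PatientID=held: violating pairs (4,6), (4,10) — 2 pairs.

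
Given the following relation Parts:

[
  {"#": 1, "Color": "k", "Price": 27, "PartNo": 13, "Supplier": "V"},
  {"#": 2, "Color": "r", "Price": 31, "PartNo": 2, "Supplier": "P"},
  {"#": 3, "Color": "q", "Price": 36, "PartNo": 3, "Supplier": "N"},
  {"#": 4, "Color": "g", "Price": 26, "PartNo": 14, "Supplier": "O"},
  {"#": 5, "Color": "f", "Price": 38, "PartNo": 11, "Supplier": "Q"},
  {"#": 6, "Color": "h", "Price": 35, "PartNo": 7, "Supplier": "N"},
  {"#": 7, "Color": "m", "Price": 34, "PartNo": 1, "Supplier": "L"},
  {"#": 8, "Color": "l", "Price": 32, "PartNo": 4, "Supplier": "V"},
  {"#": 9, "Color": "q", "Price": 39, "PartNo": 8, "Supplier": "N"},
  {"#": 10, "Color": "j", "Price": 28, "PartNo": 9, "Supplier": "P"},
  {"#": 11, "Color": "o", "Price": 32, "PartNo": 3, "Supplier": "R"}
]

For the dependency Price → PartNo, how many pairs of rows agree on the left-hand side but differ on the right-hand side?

Price=32: violating pairs (8,11) — 1 pair.

1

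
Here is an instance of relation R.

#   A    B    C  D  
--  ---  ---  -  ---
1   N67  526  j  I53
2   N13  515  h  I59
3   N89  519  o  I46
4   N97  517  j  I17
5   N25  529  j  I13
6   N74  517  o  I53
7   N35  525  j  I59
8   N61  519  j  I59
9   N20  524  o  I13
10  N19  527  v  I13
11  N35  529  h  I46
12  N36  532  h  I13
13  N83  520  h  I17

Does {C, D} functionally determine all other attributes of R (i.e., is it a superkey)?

No

Rows 7 and 8 have the same {C, D} value (C=j, D=I59) but are distinct tuples, so {C, D} does not determine every attribute — not a superkey.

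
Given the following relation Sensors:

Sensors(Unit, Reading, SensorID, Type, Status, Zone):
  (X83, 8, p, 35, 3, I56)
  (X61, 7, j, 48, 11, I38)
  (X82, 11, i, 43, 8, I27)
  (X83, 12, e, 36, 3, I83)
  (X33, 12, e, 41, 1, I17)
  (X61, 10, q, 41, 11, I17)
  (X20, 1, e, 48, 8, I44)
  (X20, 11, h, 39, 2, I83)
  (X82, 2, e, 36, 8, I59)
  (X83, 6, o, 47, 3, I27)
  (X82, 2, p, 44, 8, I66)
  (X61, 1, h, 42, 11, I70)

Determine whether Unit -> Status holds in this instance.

Unit=X83: 3 rows → Status = 3, 3, 3 ✓
Unit=X61: 3 rows → Status = 11, 11, 11 ✓
Unit=X82: 3 rows → Status = 8, 8, 8 ✓
Unit=X33: 1 row → Status = 1 ✓
Unit=X20: 2 rows → Status takes values {8, 2} — violation
Two rows agree on Unit but differ on Status, so Unit -> Status does not hold.

No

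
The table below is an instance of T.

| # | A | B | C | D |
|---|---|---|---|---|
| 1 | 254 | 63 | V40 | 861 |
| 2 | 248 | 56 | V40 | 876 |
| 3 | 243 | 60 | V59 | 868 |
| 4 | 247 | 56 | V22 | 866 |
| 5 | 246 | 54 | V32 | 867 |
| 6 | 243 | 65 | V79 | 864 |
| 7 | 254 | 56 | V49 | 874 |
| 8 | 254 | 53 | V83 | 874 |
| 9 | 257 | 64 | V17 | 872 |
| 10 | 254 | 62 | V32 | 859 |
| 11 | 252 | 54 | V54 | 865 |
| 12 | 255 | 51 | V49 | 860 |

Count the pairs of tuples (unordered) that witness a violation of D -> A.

D=874: all 2 rows agree on A — 0 pairs.

0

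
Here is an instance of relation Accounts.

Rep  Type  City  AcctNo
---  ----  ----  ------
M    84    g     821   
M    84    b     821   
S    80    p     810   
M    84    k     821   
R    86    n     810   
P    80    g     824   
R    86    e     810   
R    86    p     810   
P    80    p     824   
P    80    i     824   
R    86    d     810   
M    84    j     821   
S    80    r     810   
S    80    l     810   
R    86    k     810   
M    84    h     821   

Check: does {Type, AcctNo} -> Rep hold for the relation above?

Yes

(Type=84, AcctNo=821): 5 rows → Rep = M, M, M, M, M ✓
(Type=80, AcctNo=810): 3 rows → Rep = S, S, S ✓
(Type=86, AcctNo=810): 5 rows → Rep = R, R, R, R, R ✓
(Type=80, AcctNo=824): 3 rows → Rep = P, P, P ✓
Every {Type, AcctNo} value is associated with a single Rep value, so {Type, AcctNo} -> Rep holds.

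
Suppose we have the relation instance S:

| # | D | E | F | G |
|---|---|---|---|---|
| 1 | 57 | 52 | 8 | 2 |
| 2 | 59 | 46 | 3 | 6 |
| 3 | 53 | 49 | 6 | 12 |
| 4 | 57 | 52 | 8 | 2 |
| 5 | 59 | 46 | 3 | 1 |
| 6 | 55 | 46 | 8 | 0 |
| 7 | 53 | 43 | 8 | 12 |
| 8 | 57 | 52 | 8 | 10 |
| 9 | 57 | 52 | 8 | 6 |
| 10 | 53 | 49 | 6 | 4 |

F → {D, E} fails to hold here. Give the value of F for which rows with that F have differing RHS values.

F=8: rows 1, 4, 6, 7, 8, 9 → {D,E} takes values {(57, 52), (55, 46), (53, 43)} — violation
F=3: rows 2, 5 → {D,E} = (59, 46), (59, 46) ✓
F=6: rows 3, 10 → {D,E} = (53, 49), (53, 49) ✓
The only F value with inconsistent RHS is F=8.

8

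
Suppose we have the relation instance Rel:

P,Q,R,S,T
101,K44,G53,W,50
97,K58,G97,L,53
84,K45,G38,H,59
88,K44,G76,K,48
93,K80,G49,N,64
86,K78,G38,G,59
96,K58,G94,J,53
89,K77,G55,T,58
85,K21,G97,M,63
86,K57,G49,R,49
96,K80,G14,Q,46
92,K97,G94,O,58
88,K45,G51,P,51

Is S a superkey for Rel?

Yes

All 13 rows have distinct S values, so S → (all attributes) holds and S is a superkey.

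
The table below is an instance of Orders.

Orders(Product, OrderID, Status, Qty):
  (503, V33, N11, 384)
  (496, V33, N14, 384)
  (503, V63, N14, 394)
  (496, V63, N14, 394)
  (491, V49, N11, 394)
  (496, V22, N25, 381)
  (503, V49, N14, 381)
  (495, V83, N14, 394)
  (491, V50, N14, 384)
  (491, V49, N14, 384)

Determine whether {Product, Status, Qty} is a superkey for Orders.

Two distinct rows share (Product=491, Status=N14, Qty=384), so {Product, Status, Qty} does not determine every attribute — not a superkey.

No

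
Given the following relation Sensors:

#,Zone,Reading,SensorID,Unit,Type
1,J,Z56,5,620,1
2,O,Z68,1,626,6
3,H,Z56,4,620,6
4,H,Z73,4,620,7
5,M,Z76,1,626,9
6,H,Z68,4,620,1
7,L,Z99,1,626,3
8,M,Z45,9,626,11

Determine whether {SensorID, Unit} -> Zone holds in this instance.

(SensorID=5, Unit=620): row 1 → Zone = J ✓
(SensorID=1, Unit=626): rows 2, 5, 7 → Zone takes values {O, M, L} — violation
(SensorID=4, Unit=620): rows 3, 4, 6 → Zone = H, H, H ✓
(SensorID=9, Unit=626): row 8 → Zone = M ✓
Two rows agree on {SensorID, Unit} but differ on Zone, so {SensorID, Unit} -> Zone does not hold.

No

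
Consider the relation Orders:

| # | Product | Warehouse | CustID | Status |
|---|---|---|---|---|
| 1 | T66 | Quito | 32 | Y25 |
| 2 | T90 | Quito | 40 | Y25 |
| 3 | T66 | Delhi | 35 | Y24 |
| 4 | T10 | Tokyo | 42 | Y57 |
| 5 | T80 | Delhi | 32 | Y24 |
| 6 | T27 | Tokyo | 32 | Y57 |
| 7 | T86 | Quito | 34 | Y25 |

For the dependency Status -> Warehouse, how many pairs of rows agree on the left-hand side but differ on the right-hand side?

0

Status=Y25: all 3 rows agree on Warehouse — 0 pairs.
Status=Y24: all 2 rows agree on Warehouse — 0 pairs.
Status=Y57: all 2 rows agree on Warehouse — 0 pairs.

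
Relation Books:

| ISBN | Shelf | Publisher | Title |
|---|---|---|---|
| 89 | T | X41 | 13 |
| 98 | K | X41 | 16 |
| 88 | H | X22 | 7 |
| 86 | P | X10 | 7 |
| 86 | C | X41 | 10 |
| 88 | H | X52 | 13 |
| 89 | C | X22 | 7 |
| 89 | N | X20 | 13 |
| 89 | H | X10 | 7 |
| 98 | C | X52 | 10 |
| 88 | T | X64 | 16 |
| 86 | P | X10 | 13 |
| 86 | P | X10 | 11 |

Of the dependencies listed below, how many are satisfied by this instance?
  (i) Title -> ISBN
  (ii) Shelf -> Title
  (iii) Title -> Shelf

(i) Title -> ISBN: Title=13: 4 rows → ISBN takes values {89, 88, 86} — violation; Title=16: 2 rows → ISBN takes values {98, 88} — violation; Title=7: 4 rows → ISBN takes values {88, 86, 89} — violation; Title=10: 2 rows → ISBN takes values {86, 98} — violation — fails.
(ii) Shelf -> Title: Shelf=T: 2 rows → Title takes values {13, 16} — violation; Shelf=H: 3 rows → Title takes values {7, 13} — violation; Shelf=P: 3 rows → Title takes values {7, 13, 11} — violation; Shelf=C: 3 rows → Title takes values {10, 7} — violation — fails.
(iii) Title -> Shelf: Title=13: 4 rows → Shelf takes values {T, H, N, P} — violation; Title=16: 2 rows → Shelf takes values {K, T} — violation; Title=7: 4 rows → Shelf takes values {H, P, C} — violation — fails.
None of the 3 dependencies hold.

0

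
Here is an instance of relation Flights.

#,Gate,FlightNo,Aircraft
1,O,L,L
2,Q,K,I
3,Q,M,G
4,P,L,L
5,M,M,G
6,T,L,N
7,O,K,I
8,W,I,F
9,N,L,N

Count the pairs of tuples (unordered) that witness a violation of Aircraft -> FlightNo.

0

Aircraft=L: all 2 rows agree on FlightNo — 0 pairs.
Aircraft=I: all 2 rows agree on FlightNo — 0 pairs.
Aircraft=G: all 2 rows agree on FlightNo — 0 pairs.
Aircraft=N: all 2 rows agree on FlightNo — 0 pairs.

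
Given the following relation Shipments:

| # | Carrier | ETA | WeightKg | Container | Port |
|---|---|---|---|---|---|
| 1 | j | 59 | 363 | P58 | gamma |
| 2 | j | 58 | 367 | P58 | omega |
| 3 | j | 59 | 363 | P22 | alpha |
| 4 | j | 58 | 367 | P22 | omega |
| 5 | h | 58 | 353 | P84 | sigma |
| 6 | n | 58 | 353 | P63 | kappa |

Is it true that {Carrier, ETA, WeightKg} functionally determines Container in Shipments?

(Carrier=j, ETA=59, WeightKg=363): rows 1, 3 → Container takes values {P58, P22} — violation
(Carrier=j, ETA=58, WeightKg=367): rows 2, 4 → Container takes values {P58, P22} — violation
(Carrier=h, ETA=58, WeightKg=353): row 5 → Container = P84 ✓
(Carrier=n, ETA=58, WeightKg=353): row 6 → Container = P63 ✓
Two rows agree on {Carrier, ETA, WeightKg} but differ on Container, so {Carrier, ETA, WeightKg} → Container does not hold.

No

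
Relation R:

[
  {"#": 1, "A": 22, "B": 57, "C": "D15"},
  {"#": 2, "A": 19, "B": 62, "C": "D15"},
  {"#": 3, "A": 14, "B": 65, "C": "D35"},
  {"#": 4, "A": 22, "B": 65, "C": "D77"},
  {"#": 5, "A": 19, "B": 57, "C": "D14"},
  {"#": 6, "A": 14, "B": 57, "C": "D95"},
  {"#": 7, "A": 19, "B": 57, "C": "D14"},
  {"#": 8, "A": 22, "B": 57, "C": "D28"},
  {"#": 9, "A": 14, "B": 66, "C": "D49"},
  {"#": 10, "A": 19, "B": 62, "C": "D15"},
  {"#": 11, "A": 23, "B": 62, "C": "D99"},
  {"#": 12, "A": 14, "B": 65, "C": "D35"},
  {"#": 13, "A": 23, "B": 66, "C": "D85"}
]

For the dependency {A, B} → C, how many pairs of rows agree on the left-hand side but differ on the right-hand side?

1

(A=22, B=57): violating pairs (1,8) — 1 pair.
(A=19, B=62): all 2 rows agree on C — 0 pairs.
(A=14, B=65): all 2 rows agree on C — 0 pairs.
(A=19, B=57): all 2 rows agree on C — 0 pairs.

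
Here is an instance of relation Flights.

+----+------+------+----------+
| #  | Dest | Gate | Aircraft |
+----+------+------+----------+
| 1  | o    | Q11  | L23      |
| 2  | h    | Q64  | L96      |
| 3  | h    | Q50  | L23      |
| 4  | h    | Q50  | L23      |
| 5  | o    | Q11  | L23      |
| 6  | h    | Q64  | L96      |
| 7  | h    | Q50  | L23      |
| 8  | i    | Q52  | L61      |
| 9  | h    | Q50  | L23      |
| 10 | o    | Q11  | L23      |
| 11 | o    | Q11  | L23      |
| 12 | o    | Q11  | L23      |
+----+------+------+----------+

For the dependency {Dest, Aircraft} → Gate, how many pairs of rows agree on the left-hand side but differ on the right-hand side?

(Dest=o, Aircraft=L23): all 5 rows agree on Gate — 0 pairs.
(Dest=h, Aircraft=L96): all 2 rows agree on Gate — 0 pairs.
(Dest=h, Aircraft=L23): all 4 rows agree on Gate — 0 pairs.

0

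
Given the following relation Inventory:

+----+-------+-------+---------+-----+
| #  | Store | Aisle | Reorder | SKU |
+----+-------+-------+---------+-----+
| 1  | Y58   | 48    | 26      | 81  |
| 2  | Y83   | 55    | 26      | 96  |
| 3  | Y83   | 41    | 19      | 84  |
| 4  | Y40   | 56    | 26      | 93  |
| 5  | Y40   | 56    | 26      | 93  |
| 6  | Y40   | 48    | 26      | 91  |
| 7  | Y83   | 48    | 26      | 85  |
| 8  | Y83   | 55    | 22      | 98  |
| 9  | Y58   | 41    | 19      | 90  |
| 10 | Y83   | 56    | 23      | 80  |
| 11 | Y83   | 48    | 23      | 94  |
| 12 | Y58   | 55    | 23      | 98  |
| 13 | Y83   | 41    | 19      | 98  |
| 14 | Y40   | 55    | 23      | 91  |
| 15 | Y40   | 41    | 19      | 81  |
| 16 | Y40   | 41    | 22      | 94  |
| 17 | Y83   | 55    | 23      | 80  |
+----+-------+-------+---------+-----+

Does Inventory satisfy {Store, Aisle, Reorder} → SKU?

No

(Store=Y58, Aisle=48, Reorder=26): row 1 → SKU = 81 ✓
(Store=Y83, Aisle=55, Reorder=26): row 2 → SKU = 96 ✓
(Store=Y83, Aisle=41, Reorder=19): rows 3, 13 → SKU takes values {84, 98} — violation
(Store=Y40, Aisle=56, Reorder=26): rows 4, 5 → SKU = 93, 93 ✓
(Store=Y40, Aisle=48, Reorder=26): row 6 → SKU = 91 ✓
(Store=Y83, Aisle=48, Reorder=26): row 7 → SKU = 85 ✓
(Store=Y83, Aisle=55, Reorder=22): row 8 → SKU = 98 ✓
(Store=Y58, Aisle=41, Reorder=19): row 9 → SKU = 90 ✓
(Store=Y83, Aisle=56, Reorder=23): row 10 → SKU = 80 ✓
(Store=Y83, Aisle=48, Reorder=23): row 11 → SKU = 94 ✓
(Store=Y58, Aisle=55, Reorder=23): row 12 → SKU = 98 ✓
(Store=Y40, Aisle=55, Reorder=23): row 14 → SKU = 91 ✓
(Store=Y40, Aisle=41, Reorder=19): row 15 → SKU = 81 ✓
(Store=Y40, Aisle=41, Reorder=22): row 16 → SKU = 94 ✓
(Store=Y83, Aisle=55, Reorder=23): row 17 → SKU = 80 ✓
Two rows agree on {Store, Aisle, Reorder} but differ on SKU, so {Store, Aisle, Reorder} → SKU does not hold.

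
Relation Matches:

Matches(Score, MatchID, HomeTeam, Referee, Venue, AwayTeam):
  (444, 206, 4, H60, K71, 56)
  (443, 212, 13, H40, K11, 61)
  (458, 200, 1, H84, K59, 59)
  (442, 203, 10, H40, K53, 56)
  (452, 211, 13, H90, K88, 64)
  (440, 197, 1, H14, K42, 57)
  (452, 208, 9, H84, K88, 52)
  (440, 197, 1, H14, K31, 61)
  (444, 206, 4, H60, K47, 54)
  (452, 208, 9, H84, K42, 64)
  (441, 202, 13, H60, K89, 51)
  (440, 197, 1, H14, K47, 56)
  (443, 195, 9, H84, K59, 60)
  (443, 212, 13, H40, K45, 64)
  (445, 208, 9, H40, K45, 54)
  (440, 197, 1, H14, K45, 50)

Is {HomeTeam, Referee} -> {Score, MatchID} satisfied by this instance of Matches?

No

(HomeTeam=4, Referee=H60): 2 rows → {Score,MatchID} = (444, 206), (444, 206) ✓
(HomeTeam=13, Referee=H40): 2 rows → {Score,MatchID} = (443, 212), (443, 212) ✓
(HomeTeam=1, Referee=H84): 1 row → {Score,MatchID} = (458, 200) ✓
(HomeTeam=10, Referee=H40): 1 row → {Score,MatchID} = (442, 203) ✓
(HomeTeam=13, Referee=H90): 1 row → {Score,MatchID} = (452, 211) ✓
(HomeTeam=1, Referee=H14): 4 rows → {Score,MatchID} = (440, 197), (440, 197), (440, 197), (440, 197) ✓
(HomeTeam=9, Referee=H84): 3 rows → {Score,MatchID} takes values {(452, 208), (443, 195)} — violation
(HomeTeam=13, Referee=H60): 1 row → {Score,MatchID} = (441, 202) ✓
(HomeTeam=9, Referee=H40): 1 row → {Score,MatchID} = (445, 208) ✓
Two rows agree on {HomeTeam, Referee} but differ on {Score, MatchID}, so {HomeTeam, Referee} -> {Score, MatchID} does not hold.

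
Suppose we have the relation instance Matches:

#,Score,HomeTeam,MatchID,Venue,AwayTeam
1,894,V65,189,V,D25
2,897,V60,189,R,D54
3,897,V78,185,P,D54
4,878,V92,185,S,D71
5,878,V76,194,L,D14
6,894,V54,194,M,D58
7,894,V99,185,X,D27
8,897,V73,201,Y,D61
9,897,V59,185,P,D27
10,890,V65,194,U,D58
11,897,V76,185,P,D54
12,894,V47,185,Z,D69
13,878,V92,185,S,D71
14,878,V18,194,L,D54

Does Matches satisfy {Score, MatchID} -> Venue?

No

(Score=894, MatchID=189): row 1 → Venue = V ✓
(Score=897, MatchID=189): row 2 → Venue = R ✓
(Score=897, MatchID=185): rows 3, 9, 11 → Venue = P, P, P ✓
(Score=878, MatchID=185): rows 4, 13 → Venue = S, S ✓
(Score=878, MatchID=194): rows 5, 14 → Venue = L, L ✓
(Score=894, MatchID=194): row 6 → Venue = M ✓
(Score=894, MatchID=185): rows 7, 12 → Venue takes values {X, Z} — violation
(Score=897, MatchID=201): row 8 → Venue = Y ✓
(Score=890, MatchID=194): row 10 → Venue = U ✓
Two rows agree on {Score, MatchID} but differ on Venue, so {Score, MatchID} -> Venue does not hold.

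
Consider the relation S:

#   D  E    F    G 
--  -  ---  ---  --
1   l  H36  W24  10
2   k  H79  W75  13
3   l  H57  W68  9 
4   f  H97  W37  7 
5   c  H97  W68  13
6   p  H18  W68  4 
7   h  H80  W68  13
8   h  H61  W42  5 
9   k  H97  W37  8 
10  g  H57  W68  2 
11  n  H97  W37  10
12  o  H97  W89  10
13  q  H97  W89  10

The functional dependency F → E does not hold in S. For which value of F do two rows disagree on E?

W68

F=W24: row 1 → E = H36 ✓
F=W75: row 2 → E = H79 ✓
F=W68: rows 3, 5, 6, 7, 10 → E takes values {H57, H97, H18, H80} — violation
F=W37: rows 4, 9, 11 → E = H97, H97, H97 ✓
F=W42: row 8 → E = H61 ✓
F=W89: rows 12, 13 → E = H97, H97 ✓
The only F value with inconsistent E is F=W68.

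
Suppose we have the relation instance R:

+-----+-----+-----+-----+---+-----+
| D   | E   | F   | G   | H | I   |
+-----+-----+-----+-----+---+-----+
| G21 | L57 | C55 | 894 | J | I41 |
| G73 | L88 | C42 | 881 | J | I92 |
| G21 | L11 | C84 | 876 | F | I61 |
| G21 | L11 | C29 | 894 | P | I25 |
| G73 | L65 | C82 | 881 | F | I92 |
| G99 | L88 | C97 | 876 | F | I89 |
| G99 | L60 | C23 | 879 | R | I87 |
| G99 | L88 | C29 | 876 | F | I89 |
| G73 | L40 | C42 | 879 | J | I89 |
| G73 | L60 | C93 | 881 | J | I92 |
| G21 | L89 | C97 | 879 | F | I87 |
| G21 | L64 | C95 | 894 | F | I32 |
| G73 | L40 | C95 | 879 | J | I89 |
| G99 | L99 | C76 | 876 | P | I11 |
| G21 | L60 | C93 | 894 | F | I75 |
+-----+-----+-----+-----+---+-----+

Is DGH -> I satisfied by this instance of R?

No

(D=G21, G=894, H=J): 1 row → I = I41 ✓
(D=G73, G=881, H=J): 2 rows → I = I92, I92 ✓
(D=G21, G=876, H=F): 1 row → I = I61 ✓
(D=G21, G=894, H=P): 1 row → I = I25 ✓
(D=G73, G=881, H=F): 1 row → I = I92 ✓
(D=G99, G=876, H=F): 2 rows → I = I89, I89 ✓
(D=G99, G=879, H=R): 1 row → I = I87 ✓
(D=G73, G=879, H=J): 2 rows → I = I89, I89 ✓
(D=G21, G=879, H=F): 1 row → I = I87 ✓
(D=G21, G=894, H=F): 2 rows → I takes values {I32, I75} — violation
(D=G99, G=876, H=P): 1 row → I = I11 ✓
Two rows agree on DGH but differ on I, so DGH -> I does not hold.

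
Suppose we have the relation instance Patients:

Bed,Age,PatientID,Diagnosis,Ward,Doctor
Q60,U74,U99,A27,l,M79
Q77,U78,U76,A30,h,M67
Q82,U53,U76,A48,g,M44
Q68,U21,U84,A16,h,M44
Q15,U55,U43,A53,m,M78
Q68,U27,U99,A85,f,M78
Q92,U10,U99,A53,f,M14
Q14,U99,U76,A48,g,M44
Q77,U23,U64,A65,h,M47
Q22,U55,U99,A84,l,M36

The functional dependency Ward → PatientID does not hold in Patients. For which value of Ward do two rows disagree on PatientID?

Ward=l: 2 rows → PatientID = U99, U99 ✓
Ward=h: 3 rows → PatientID takes values {U76, U84, U64} — violation
Ward=g: 2 rows → PatientID = U76, U76 ✓
Ward=m: 1 row → PatientID = U43 ✓
Ward=f: 2 rows → PatientID = U99, U99 ✓
The only Ward value with inconsistent PatientID is Ward=h.

h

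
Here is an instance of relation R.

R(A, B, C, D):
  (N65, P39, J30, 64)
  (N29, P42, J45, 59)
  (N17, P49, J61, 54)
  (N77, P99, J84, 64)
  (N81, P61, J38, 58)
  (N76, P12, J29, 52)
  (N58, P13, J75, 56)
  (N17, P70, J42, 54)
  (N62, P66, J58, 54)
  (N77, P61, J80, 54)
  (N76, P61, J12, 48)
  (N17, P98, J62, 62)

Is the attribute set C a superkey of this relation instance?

All 12 rows have distinct C values, so C → (all attributes) holds and C is a superkey.

Yes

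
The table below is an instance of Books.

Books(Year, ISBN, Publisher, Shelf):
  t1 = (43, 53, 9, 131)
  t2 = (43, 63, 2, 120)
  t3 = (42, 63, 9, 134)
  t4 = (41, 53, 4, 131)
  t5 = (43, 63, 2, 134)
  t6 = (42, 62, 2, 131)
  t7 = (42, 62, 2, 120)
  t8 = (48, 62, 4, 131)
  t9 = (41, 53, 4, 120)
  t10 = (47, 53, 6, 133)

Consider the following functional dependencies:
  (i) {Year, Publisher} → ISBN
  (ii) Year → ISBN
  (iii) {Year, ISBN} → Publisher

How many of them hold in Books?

2

(i) {Year, Publisher} → ISBN: every LHS value maps to a single RHS value — holds.
(ii) Year → ISBN: Year=43: rows 1, 2, 5 → ISBN takes values {53, 63} — violation; Year=42: rows 3, 6, 7 → ISBN takes values {63, 62} — violation — fails.
(iii) {Year, ISBN} → Publisher: every LHS value maps to a single RHS value — holds.
2 of the 3 dependencies hold.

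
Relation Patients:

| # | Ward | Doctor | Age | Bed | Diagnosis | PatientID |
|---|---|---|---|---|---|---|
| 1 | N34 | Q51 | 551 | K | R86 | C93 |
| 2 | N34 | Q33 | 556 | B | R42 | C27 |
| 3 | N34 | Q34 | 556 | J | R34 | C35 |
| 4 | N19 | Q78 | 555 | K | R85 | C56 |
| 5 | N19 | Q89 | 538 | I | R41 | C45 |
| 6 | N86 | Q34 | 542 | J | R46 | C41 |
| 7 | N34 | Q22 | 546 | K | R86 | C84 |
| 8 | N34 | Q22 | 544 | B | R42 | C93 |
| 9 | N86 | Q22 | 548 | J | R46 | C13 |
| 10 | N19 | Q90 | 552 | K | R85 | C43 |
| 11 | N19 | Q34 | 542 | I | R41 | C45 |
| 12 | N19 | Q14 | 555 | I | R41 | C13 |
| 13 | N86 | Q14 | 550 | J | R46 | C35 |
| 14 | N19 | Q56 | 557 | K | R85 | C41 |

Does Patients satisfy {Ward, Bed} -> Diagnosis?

Yes

(Ward=N34, Bed=K): rows 1, 7 → Diagnosis = R86, R86 ✓
(Ward=N34, Bed=B): rows 2, 8 → Diagnosis = R42, R42 ✓
(Ward=N34, Bed=J): row 3 → Diagnosis = R34 ✓
(Ward=N19, Bed=K): rows 4, 10, 14 → Diagnosis = R85, R85, R85 ✓
(Ward=N19, Bed=I): rows 5, 11, 12 → Diagnosis = R41, R41, R41 ✓
(Ward=N86, Bed=J): rows 6, 9, 13 → Diagnosis = R46, R46, R46 ✓
Every {Ward, Bed} value is associated with a single Diagnosis value, so {Ward, Bed} -> Diagnosis holds.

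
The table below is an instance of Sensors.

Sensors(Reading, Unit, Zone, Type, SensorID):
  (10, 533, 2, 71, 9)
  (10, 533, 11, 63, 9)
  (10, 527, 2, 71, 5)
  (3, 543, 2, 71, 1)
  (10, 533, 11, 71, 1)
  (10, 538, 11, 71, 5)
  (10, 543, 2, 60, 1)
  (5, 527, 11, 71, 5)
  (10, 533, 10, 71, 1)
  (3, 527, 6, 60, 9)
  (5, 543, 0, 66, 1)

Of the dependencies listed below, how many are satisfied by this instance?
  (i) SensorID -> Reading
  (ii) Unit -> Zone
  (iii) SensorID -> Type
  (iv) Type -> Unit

(i) SensorID -> Reading: SensorID=9: 3 rows → Reading takes values {10, 3} — violation; SensorID=5: 3 rows → Reading takes values {10, 5} — violation; SensorID=1: 5 rows → Reading takes values {3, 10, 5} — violation — fails.
(ii) Unit -> Zone: Unit=533: 4 rows → Zone takes values {2, 11, 10} — violation; Unit=527: 3 rows → Zone takes values {2, 11, 6} — violation; Unit=543: 3 rows → Zone takes values {2, 0} — violation — fails.
(iii) SensorID -> Type: SensorID=9: 3 rows → Type takes values {71, 63, 60} — violation; SensorID=1: 5 rows → Type takes values {71, 60, 66} — violation — fails.
(iv) Type -> Unit: Type=71: 7 rows → Unit takes values {533, 527, 543, 538} — violation; Type=60: 2 rows → Unit takes values {543, 527} — violation — fails.
None of the 4 dependencies hold.

0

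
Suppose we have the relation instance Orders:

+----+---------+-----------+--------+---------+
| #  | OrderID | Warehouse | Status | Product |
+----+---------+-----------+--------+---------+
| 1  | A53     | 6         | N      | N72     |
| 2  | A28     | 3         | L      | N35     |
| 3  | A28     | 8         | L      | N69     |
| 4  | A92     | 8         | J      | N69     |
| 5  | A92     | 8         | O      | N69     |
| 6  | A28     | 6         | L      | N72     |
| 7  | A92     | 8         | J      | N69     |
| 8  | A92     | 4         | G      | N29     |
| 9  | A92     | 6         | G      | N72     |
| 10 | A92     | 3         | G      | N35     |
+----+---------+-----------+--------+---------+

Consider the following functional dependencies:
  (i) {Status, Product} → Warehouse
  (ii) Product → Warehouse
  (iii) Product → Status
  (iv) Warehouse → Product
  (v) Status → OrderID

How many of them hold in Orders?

4

(i) {Status, Product} → Warehouse: every LHS value maps to a single RHS value — holds.
(ii) Product → Warehouse: every LHS value maps to a single RHS value — holds.
(iii) Product → Status: Product=N72: rows 1, 6, 9 → Status takes values {N, L, G} — violation; Product=N35: rows 2, 10 → Status takes values {L, G} — violation; Product=N69: rows 3, 4, 5, 7 → Status takes values {L, J, O} — violation — fails.
(iv) Warehouse → Product: every LHS value maps to a single RHS value — holds.
(v) Status → OrderID: every LHS value maps to a single RHS value — holds.
4 of the 5 dependencies hold.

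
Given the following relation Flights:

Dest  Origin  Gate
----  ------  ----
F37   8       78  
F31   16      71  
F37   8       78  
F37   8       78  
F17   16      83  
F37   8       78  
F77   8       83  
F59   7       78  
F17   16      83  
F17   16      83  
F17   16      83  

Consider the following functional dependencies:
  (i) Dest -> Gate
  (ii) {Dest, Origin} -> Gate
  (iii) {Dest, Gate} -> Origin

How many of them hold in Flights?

(i) Dest -> Gate: every LHS value maps to a single RHS value — holds.
(ii) {Dest, Origin} -> Gate: every LHS value maps to a single RHS value — holds.
(iii) {Dest, Gate} -> Origin: every LHS value maps to a single RHS value — holds.
3 of the 3 dependencies hold.

3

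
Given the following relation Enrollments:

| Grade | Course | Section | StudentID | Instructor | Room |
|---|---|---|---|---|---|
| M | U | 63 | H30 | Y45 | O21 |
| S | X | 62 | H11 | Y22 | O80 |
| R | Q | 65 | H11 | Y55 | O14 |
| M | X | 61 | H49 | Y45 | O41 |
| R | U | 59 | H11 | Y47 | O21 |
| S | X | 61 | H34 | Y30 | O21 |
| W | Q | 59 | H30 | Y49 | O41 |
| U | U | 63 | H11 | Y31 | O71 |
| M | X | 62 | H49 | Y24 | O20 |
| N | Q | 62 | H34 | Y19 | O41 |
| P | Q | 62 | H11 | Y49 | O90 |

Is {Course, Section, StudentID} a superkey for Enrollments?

All 11 rows have distinct {Course, Section, StudentID} values, so {Course, Section, StudentID} → (all attributes) holds and {Course, Section, StudentID} is a superkey.

Yes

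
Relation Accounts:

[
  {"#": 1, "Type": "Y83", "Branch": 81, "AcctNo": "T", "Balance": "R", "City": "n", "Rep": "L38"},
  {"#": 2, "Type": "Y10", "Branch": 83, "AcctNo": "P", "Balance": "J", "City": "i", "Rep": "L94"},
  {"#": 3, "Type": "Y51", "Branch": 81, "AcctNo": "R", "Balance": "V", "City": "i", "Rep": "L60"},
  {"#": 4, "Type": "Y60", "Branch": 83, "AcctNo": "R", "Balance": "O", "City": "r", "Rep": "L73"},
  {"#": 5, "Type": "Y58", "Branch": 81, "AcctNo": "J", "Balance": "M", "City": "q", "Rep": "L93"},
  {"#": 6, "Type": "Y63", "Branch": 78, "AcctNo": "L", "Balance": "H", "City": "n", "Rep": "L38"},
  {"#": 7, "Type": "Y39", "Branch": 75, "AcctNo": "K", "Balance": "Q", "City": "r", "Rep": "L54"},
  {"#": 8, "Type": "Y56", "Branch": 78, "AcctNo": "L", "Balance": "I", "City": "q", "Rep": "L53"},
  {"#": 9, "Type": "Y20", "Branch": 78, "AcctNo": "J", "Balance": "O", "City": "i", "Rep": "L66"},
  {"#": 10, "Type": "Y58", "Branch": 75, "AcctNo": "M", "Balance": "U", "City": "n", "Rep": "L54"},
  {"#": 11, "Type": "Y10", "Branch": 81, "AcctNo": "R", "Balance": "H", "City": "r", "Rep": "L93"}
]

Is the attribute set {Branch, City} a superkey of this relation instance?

Yes

All 11 rows have distinct {Branch, City} values, so {Branch, City} → (all attributes) holds and {Branch, City} is a superkey.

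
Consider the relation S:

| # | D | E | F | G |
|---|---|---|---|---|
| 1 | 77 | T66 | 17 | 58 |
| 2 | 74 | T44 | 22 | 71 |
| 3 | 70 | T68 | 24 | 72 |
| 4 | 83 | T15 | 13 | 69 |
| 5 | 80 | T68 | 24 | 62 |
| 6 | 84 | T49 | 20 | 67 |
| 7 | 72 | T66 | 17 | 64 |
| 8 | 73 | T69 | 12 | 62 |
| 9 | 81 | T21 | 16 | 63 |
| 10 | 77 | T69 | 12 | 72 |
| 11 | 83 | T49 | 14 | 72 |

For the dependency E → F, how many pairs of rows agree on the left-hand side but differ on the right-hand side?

1

E=T66: all 2 rows agree on F — 0 pairs.
E=T68: all 2 rows agree on F — 0 pairs.
E=T49: violating pairs (6,11) — 1 pair.
E=T69: all 2 rows agree on F — 0 pairs.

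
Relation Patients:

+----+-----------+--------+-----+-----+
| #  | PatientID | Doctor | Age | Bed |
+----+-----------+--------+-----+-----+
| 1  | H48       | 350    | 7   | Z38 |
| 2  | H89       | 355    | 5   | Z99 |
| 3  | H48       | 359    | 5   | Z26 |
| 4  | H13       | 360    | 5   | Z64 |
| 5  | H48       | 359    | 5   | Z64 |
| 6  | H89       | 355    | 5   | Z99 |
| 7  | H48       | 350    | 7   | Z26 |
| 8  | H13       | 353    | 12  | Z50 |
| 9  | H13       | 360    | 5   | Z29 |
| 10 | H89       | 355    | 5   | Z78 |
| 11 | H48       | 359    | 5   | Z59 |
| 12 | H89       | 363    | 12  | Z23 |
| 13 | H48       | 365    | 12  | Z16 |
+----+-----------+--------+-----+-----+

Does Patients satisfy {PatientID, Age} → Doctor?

(PatientID=H48, Age=7): rows 1, 7 → Doctor = 350, 350 ✓
(PatientID=H89, Age=5): rows 2, 6, 10 → Doctor = 355, 355, 355 ✓
(PatientID=H48, Age=5): rows 3, 5, 11 → Doctor = 359, 359, 359 ✓
(PatientID=H13, Age=5): rows 4, 9 → Doctor = 360, 360 ✓
(PatientID=H13, Age=12): row 8 → Doctor = 353 ✓
(PatientID=H89, Age=12): row 12 → Doctor = 363 ✓
(PatientID=H48, Age=12): row 13 → Doctor = 365 ✓
Every {PatientID, Age} value is associated with a single Doctor value, so {PatientID, Age} → Doctor holds.

Yes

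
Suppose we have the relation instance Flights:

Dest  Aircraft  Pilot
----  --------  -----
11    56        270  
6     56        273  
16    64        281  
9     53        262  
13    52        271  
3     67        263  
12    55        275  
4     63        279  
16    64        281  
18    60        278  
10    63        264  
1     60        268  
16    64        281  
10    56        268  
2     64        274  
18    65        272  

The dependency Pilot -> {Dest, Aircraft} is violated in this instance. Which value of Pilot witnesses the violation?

Pilot=270: 1 row → {Dest,Aircraft} = (11, 56) ✓
Pilot=273: 1 row → {Dest,Aircraft} = (6, 56) ✓
Pilot=281: 3 rows → {Dest,Aircraft} = (16, 64), (16, 64), (16, 64) ✓
Pilot=262: 1 row → {Dest,Aircraft} = (9, 53) ✓
Pilot=271: 1 row → {Dest,Aircraft} = (13, 52) ✓
Pilot=263: 1 row → {Dest,Aircraft} = (3, 67) ✓
Pilot=275: 1 row → {Dest,Aircraft} = (12, 55) ✓
Pilot=279: 1 row → {Dest,Aircraft} = (4, 63) ✓
Pilot=278: 1 row → {Dest,Aircraft} = (18, 60) ✓
Pilot=264: 1 row → {Dest,Aircraft} = (10, 63) ✓
Pilot=268: 2 rows → {Dest,Aircraft} takes values {(1, 60), (10, 56)} — violation
Pilot=274: 1 row → {Dest,Aircraft} = (2, 64) ✓
Pilot=272: 1 row → {Dest,Aircraft} = (18, 65) ✓
The only Pilot value with inconsistent RHS is Pilot=268.

268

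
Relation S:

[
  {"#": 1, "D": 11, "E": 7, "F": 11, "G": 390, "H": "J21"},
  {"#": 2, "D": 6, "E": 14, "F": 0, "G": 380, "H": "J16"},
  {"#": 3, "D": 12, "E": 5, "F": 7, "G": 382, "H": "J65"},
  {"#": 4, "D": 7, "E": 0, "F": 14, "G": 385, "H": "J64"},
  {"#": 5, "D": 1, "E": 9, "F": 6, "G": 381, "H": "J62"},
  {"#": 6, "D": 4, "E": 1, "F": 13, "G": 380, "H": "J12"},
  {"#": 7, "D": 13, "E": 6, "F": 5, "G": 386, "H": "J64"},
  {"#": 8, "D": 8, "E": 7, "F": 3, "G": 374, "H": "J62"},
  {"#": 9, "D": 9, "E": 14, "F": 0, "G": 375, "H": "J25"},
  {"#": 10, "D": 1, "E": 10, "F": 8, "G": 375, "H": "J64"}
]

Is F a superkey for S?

Rows 2 and 9 have the same F value F=0 but are distinct tuples, so F does not determine every attribute — not a superkey.

No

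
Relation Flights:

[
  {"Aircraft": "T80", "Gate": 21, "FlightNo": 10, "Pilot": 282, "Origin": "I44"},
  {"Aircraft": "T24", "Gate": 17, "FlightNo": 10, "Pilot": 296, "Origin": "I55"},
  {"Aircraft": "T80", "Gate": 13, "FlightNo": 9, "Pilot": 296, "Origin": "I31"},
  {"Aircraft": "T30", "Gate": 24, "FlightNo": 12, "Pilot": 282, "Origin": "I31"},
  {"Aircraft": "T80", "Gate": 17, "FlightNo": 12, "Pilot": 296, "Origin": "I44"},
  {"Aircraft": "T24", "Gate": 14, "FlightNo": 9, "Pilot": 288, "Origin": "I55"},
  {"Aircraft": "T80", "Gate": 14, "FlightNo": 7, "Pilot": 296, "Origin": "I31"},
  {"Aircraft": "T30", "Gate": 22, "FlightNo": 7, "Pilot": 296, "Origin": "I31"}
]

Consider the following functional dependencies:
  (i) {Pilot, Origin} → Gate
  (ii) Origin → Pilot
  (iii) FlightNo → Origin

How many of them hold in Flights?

(i) {Pilot, Origin} → Gate: (Pilot=296, Origin=I31): 3 rows → Gate takes values {13, 14, 22} — violation — fails.
(ii) Origin → Pilot: Origin=I44: 2 rows → Pilot takes values {282, 296} — violation; Origin=I55: 2 rows → Pilot takes values {296, 288} — violation; Origin=I31: 4 rows → Pilot takes values {296, 282} — violation — fails.
(iii) FlightNo → Origin: FlightNo=10: 2 rows → Origin takes values {I44, I55} — violation; FlightNo=9: 2 rows → Origin takes values {I31, I55} — violation; FlightNo=12: 2 rows → Origin takes values {I31, I44} — violation — fails.
None of the 3 dependencies hold.

0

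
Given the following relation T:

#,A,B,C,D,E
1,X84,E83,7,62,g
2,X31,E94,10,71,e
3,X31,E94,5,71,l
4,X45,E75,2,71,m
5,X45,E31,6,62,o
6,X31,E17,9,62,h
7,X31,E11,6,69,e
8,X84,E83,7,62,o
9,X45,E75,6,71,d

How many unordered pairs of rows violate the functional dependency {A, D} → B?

0

(A=X84, D=62): all 2 rows agree on B — 0 pairs.
(A=X31, D=71): all 2 rows agree on B — 0 pairs.
(A=X45, D=71): all 2 rows agree on B — 0 pairs.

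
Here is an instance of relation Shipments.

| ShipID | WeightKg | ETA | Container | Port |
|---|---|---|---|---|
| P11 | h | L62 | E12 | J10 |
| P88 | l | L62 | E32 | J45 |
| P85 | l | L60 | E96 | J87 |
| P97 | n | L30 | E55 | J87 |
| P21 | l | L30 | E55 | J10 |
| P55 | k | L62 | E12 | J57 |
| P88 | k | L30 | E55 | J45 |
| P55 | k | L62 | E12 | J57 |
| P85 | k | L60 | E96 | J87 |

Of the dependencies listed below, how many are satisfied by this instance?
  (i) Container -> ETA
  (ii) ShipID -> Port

2

(i) Container -> ETA: every LHS value maps to a single RHS value — holds.
(ii) ShipID -> Port: every LHS value maps to a single RHS value — holds.
2 of the 2 dependencies hold.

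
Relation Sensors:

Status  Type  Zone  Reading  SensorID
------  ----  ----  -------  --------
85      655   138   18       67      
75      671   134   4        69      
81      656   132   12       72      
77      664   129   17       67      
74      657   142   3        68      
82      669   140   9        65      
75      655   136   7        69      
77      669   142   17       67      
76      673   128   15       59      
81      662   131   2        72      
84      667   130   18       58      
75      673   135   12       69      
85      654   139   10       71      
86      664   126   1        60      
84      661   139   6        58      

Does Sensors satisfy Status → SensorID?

Status=85: 2 rows → SensorID takes values {67, 71} — violation
Status=75: 3 rows → SensorID = 69, 69, 69 ✓
Status=81: 2 rows → SensorID = 72, 72 ✓
Status=77: 2 rows → SensorID = 67, 67 ✓
Status=74: 1 row → SensorID = 68 ✓
Status=82: 1 row → SensorID = 65 ✓
Status=76: 1 row → SensorID = 59 ✓
Status=84: 2 rows → SensorID = 58, 58 ✓
Status=86: 1 row → SensorID = 60 ✓
Two rows agree on Status but differ on SensorID, so Status → SensorID does not hold.

No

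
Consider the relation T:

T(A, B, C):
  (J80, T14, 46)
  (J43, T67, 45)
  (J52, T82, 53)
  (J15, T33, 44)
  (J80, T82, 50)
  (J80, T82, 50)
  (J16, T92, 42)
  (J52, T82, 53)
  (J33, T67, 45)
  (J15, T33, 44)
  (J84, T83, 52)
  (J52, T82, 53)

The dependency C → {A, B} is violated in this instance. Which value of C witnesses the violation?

C=46: 1 row → {A,B} = (J80, T14) ✓
C=45: 2 rows → {A,B} takes values {(J43, T67), (J33, T67)} — violation
C=53: 3 rows → {A,B} = (J52, T82), (J52, T82), (J52, T82) ✓
C=44: 2 rows → {A,B} = (J15, T33), (J15, T33) ✓
C=50: 2 rows → {A,B} = (J80, T82), (J80, T82) ✓
C=42: 1 row → {A,B} = (J16, T92) ✓
C=52: 1 row → {A,B} = (J84, T83) ✓
The only C value with inconsistent RHS is C=45.

45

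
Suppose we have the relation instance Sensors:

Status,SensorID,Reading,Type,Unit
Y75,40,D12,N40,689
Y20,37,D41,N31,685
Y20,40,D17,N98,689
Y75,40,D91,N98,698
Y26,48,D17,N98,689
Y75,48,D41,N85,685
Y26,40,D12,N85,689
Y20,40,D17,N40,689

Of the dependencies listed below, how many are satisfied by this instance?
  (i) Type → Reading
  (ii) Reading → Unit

1

(i) Type → Reading: Type=N40: 2 rows → Reading takes values {D12, D17} — violation; Type=N98: 3 rows → Reading takes values {D17, D91} — violation; Type=N85: 2 rows → Reading takes values {D41, D12} — violation — fails.
(ii) Reading → Unit: every LHS value maps to a single RHS value — holds.
1 of the 2 dependencies holds.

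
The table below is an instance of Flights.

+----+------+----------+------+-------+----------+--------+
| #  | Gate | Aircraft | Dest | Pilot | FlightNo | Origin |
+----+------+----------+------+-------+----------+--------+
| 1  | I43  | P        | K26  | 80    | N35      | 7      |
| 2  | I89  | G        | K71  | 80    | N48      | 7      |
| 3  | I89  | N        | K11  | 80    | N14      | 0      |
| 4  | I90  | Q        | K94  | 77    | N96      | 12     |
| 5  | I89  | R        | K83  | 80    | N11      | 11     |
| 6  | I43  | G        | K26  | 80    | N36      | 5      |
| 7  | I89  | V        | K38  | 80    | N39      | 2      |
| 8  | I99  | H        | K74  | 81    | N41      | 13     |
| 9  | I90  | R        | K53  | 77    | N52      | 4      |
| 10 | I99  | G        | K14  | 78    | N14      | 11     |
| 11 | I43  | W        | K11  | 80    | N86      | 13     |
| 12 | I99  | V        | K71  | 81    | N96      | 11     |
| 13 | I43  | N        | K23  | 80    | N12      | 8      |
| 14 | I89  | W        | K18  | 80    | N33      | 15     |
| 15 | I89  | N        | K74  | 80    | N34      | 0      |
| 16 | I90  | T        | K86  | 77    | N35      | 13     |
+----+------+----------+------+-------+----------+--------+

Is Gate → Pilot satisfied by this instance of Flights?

Gate=I43: rows 1, 6, 11, 13 → Pilot = 80, 80, 80, 80 ✓
Gate=I89: rows 2, 3, 5, 7, 14, 15 → Pilot = 80, 80, 80, 80, 80, 80 ✓
Gate=I90: rows 4, 9, 16 → Pilot = 77, 77, 77 ✓
Gate=I99: rows 8, 10, 12 → Pilot takes values {81, 78} — violation
Two rows agree on Gate but differ on Pilot, so Gate → Pilot does not hold.

No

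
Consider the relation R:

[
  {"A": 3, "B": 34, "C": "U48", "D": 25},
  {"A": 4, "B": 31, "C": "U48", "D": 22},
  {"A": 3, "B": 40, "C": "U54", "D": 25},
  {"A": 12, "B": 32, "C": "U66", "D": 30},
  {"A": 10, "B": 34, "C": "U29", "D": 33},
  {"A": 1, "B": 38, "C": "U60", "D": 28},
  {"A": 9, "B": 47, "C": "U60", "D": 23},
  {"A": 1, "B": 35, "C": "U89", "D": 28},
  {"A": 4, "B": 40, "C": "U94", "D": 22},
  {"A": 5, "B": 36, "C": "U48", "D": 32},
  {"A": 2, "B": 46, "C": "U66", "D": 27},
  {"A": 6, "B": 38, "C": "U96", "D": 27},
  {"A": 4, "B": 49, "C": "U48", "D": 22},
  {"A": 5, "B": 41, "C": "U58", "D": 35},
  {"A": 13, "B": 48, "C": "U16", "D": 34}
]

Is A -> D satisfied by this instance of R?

No

A=3: 2 rows → D = 25, 25 ✓
A=4: 3 rows → D = 22, 22, 22 ✓
A=12: 1 row → D = 30 ✓
A=10: 1 row → D = 33 ✓
A=1: 2 rows → D = 28, 28 ✓
A=9: 1 row → D = 23 ✓
A=5: 2 rows → D takes values {32, 35} — violation
A=2: 1 row → D = 27 ✓
A=6: 1 row → D = 27 ✓
A=13: 1 row → D = 34 ✓
Two rows agree on A but differ on D, so A -> D does not hold.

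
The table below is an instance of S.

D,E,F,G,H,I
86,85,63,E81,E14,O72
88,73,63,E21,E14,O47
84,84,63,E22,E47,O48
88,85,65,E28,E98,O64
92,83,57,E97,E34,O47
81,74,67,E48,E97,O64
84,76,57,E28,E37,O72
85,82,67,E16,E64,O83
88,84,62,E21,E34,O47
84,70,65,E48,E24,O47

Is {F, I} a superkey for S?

Yes

All 10 rows have distinct {F, I} values, so {F, I} → (all attributes) holds and {F, I} is a superkey.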